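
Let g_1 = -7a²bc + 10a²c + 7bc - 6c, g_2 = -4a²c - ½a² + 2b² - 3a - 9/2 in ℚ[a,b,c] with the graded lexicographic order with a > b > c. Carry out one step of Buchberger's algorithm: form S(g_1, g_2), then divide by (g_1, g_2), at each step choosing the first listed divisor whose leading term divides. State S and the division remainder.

lcm(LM(g_1), LM(g_2)) = a²bc.
S = (lcm/LT(g_1))·g_1 − (lcm/LT(g_2))·g_2 = -⅛a²b - 10/7a²c + ½b³ - ¾ab - bc - 9/8b + 6/7c.
Reduce S modulo (g_1, g_2) in that order:
  leading term a²b: no divisor's leading term divides it; move -⅛a²b to the remainder.
  leading term a²c: subtract (5/14)·g_2 from -10/7a²c + ½b³ - ¾ab - bc - 9/8b + 6/7c → ½b³ + 5/28a² - ¾ab - 5/7b² - bc + 15/14a - 9/8b + 6/7c + 45/28
  leading term b³: no divisor's leading term divides it; move ½b³ to the remainder.
  leading term a²: no divisor's leading term divides it; move 5/28a² to the remainder.
  leading term ab: no divisor's leading term divides it; move -¾ab to the remainder.
  leading term b²: no divisor's leading term divides it; move -5/7b² to the remainder.
  leading term bc: no divisor's leading term divides it; move -bc to the remainder.
  leading term a: no divisor's leading term divides it; move 15/14a to the remainder.
  leading term b: no divisor's leading term divides it; move -9/8b to the remainder.
  leading term c: no divisor's leading term divides it; move 6/7c to the remainder.
  leading term 1: no divisor's leading term divides it; move 45/28 to the remainder.
The remainder -⅛a²b + ½b³ + 5/28a² - ¾ab - 5/7b² - bc + 15/14a - 9/8b + 6/7c + 45/28 is nonzero, so it would be added as the next basis element.

S(g_1, g_2) = -⅛a²b - 10/7a²c + ½b³ - ¾ab - bc - 9/8b + 6/7c; remainder on division = -⅛a²b + ½b³ + 5/28a² - ¾ab - 5/7b² - bc + 15/14a - 9/8b + 6/7c + 45/28.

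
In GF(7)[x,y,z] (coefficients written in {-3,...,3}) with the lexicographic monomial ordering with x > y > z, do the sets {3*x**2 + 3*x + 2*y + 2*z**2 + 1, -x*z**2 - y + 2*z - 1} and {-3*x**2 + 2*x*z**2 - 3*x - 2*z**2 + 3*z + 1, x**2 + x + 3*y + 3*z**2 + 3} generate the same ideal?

No, the ideals differ.

Equality of ideals is decidable: compute both reduced Gröbner bases (unique for the ordering) and check whether they agree.
Buchberger on the first generating set:
f_1 = 3*x**2 + 3*x + 2*y + 2*z**2 + 1, LT = x**2.
f_2 = -x*z**2 - y + 2*z - 1, LT = x*z**2.

S(f_1,f_2): lcm = x**2*z**2. S = -x*y + x*z**2 + 2*x*z - x + 3*y*z**2 + 3*z**4 - 2*z**2.
  reduce S modulo (f_1, f_2):
  remainder -x*y + 2*x*z - x + 3*y*z**2 - y + 3*z**4 - 2*z**2 + 2*z - 1 ≠ 0; add g_3 = -x*y + 2*x*z - x + 3*y*z**2 - y + 3*z**4 - 2*z**2 + 2*z - 1 to the basis.

S(f_2,g_3): lcm = x*y*z**2. S = 2*x*z**3 - x*z**2 + y**2 + 3*y*z**4 - y*z**2 - 2*y*z + y + 3*z**6 - 2*z**4 + 2*z**3 - z**2.
  reduce S modulo (f_1, f_2, g_3):
  remainder y**2 + 3*y*z**4 - y*z**2 + 3*y*z + 2*y + 3*z**6 - 2*z**4 + 2*z**3 + 3*z**2 + 3*z + 1 ≠ 0; add g_4 = y**2 + 3*y*z**4 - y*z**2 + 3*y*z + 2*y + 3*z**6 - 2*z**4 + 2*z**3 + 3*z**2 + 3*z + 1 to the basis.

The other S-polynomials (S(f_1,g_3), S(f_1,g_4), S(f_2,g_4), S(g_3,g_4)) all reduce to 0 modulo the current basis, so we have a Gröbner basis.
Inter-reduce: drop elements whose leading term is divisible by another's, tail-reduce, and make monic.
Reduced Gröbner basis: {x**2 + x + 3*y + 3*z**2 - 2, x*y - 2*x*z + x - 3*y*z**2 + y - 3*z**4 + 2*z**2 - 2*z + 1, x*z**2 + y - 2*z + 1, y**2 + 3*y*z**4 - y*z**2 + 3*y*z + 2*y + 3*z**6 - 2*z**4 + 2*z**3 + 3*z**2 + 3*z + 1}.

Buchberger on the second generating set:
h_1 = -3*x**2 + 2*x*z**2 - 3*x - 2*z**2 + 3*z + 1, LT = x**2.
h_2 = x**2 + x + 3*y + 3*z**2 + 3, LT = x**2.

S(h_1,h_2): lcm = x**2. S = -3*x*z**2 - 3*y - z - 1.
  reduce S modulo (h_1, h_2):
  remainder -3*x*z**2 - 3*y - z - 1 ≠ 0; add k_3 = -3*x*z**2 - 3*y - z - 1 to the basis.

S(h_1,k_3): lcm = x**2*z**2. S = -x*y - 3*x*z**4 + x*z**2 + 2*x*z + 2*x + 3*z**4 - z**3 + 2*z**2.
  reduce S modulo (h_1, h_2, k_3):
  remainder -x*y + 2*x*z + 2*x + 3*y*z**2 - y + 3*z**4 + 3*z**2 + 2*z + 2 ≠ 0; add k_4 = -x*y + 2*x*z + 2*x + 3*y*z**2 - y + 3*z**4 + 3*z**2 + 2*z + 2 to the basis.

S(k_3,k_4): lcm = x*y*z**2. S = 2*x*z**3 + 2*x*z**2 + y**2 + 3*y*z**4 - y*z**2 - 2*y*z - 2*y + 3*z**6 + 3*z**4 + 2*z**3 + 2*z**2.
  reduce S modulo (h_1, h_2, k_3, k_4):
  remainder y**2 + 3*y*z**4 - y*z**2 + 3*y*z + 3*y + 3*z**6 + 3*z**4 + 2*z**3 - z**2 + z - 3 ≠ 0; add k_5 = y**2 + 3*y*z**4 - y*z**2 + 3*y*z + 3*y + 3*z**6 + 3*z**4 + 2*z**3 - z**2 + z - 3 to the basis.

The other S-polynomials (S(h_2,k_3), S(h_1,k_4), S(h_2,k_4), S(h_1,k_5), S(h_2,k_5), S(k_3,k_5), S(k_4,k_5)) all reduce to 0 modulo the current basis, so we have a Gröbner basis.
Inter-reduce: drop elements whose leading term is divisible by another's, tail-reduce, and make monic.
Reduced Gröbner basis: {x**2 + x + 3*y + 3*z**2 + 3, x*y - 2*x*z - 2*x - 3*y*z**2 + y - 3*z**4 - 3*z**2 - 2*z - 2, x*z**2 + y - 2*z - 2, y**2 + 3*y*z**4 - y*z**2 + 3*y*z + 3*y + 3*z**6 + 3*z**4 + 2*z**3 - z**2 + z - 3}.

The bases are distinct; the ideals are different.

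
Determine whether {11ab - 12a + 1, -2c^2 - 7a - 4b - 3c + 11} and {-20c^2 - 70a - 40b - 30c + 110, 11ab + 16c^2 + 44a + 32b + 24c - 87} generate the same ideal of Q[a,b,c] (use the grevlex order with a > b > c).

Yes, the ideals are equal.

For a fixed monomial order, each ideal has a unique reduced Gröbner basis; comparing bases decides equality.
Buchberger on the first generating set:
f_1 = 11ab - 12a + 1, LT = ab.
f_2 = -2c^2 - 7a - 4b - 3c + 11, LT = c^2.

The S-polynomials (S(f_1,f_2)) all reduce to 0 modulo the current basis, so we have a Gröbner basis.
Inter-reduce: drop elements whose leading term is divisible by another's, tail-reduce, and make monic.
Reduced Gröbner basis: {ab - 12/11a + 1/11, c^2 + 7/2a + 2b + 3/2c - 11/2}.

Buchberger on the second generating set:
h_1 = -20c^2 - 70a - 40b - 30c + 110, LT = c^2.
h_2 = 11ab + 16c^2 + 44a + 32b + 24c - 87, LT = ab.

The S-polynomials (S(h_1,h_2)) all reduce to 0 modulo the current basis, so we have a Gröbner basis.
Inter-reduce: drop elements whose leading term is divisible by another's, tail-reduce, and make monic.
Reduced Gröbner basis: {ab - 12/11a + 1/11, c^2 + 7/2a + 2b + 3/2c - 11/2}.

The two bases agree; hence the ideals are identical.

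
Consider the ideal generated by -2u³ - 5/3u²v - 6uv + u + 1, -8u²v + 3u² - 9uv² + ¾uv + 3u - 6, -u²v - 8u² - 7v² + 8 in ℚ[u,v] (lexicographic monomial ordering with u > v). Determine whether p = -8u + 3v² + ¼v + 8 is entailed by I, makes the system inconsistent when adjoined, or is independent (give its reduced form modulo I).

First compute the reduced Gröbner basis of I by Buchberger's algorithm.
f_1 = -2u³ - 5/3u²v - 6uv + u + 1, LT = u³.
f_2 = -8u²v + 3u² - 9uv² + ¾uv + 3u - 6, LT = u²v.
f_3 = -u²v - 8u² - 7v² + 8, LT = u²v.

S(f_1,f_2): lcm = u³v. S = ⅜u³ - 7/24u²v² + 3/32u²v + ⅜u² + 3uv² - ½uv - ¾u - ½v.
  reduce S modulo (f_1, f_2, f_3):
  remainder 129/512u² + 21/64uv³ + 1711/512uv² - 3615/2048uv - 351/512u - 9/32v + 111/256 ≠ 0; add h_4 = 129/512u² + 21/64uv³ + 1711/512uv² - 3615/2048uv - 351/512u - 9/32v + 111/256 to the basis.

S(f_1,f_3): lcm = u³v. S = -8u³ + ⅚u²v² - 4uv² - ½uv + 8u - ½v.
  reduce S modulo (f_1, f_2, f_3, h_4):
  remainder -1495/344uv³ - 191897/4128uv² + 3681/86uv + 2363/172u + 309/172v - 2363/172 ≠ 0; add h_5 = -1495/344uv³ - 191897/4128uv² + 3681/86uv + 2363/172u + 309/172v - 2363/172 to the basis.

S(f_2,f_3): lcm = u²v. S = -67/8u² + 9/8uv² - 3/32uv - ⅜u - 7v² + 35/4.
  reduce S modulo (f_1, f_2, f_3, h_4, h_5):
  remainder -6668/1495uv² + 72737/1495uv + 16918/1495u - 7v² - 7236/1495v - 16918/1495 ≠ 0; add h_6 = -6668/1495uv² + 72737/1495uv + 16918/1495u - 7v² - 7236/1495v - 16918/1495 to the basis.

S(f_1,h_4): lcm = u³. S = -56/43u²v³ - 1711/129u²v² + 4045/516u²v + 117/43u² + 177/43uv - 191/86u - ½.
  reduce S modulo (f_1, f_2, f_3, h_4, h_5, h_6):
  remainder 15952154931/107163095uv + 264414116/8243315u - 56971502/2492165v² - 985695583/107163095v - 264414116/8243315 ≠ 0; add h_7 = 15952154931/107163095uv + 264414116/8243315u - 56971502/2492165v² - 985695583/107163095v - 264414116/8243315 to the basis.

S(f_2,h_4): lcm = u²v. S = -⅜u² - 56/43uv⁴ - 1711/129uv³ + 2797/344uv² + 3615/1376uv - ⅜u + 48/43v² - 74/43v + ¾.
  reduce S modulo (f_1, f_2, f_3, h_4, h_5, h_6, h_7):
  remainder -74775467264/47856464793u + 19883409920/47856464793v² + 376625202496/47856464793v + 74775467264/47856464793 ≠ 0; add h_8 = -74775467264/47856464793u + 19883409920/47856464793v² + 376625202496/47856464793v + 74775467264/47856464793 to the basis.

S(f_1,h_5): lcm = u³v³. S = -191897/17940u³v² + 14724/1495u³v + 4726/1495u³ + ⅚u²v⁴ + 618/1495u²v - 4726/1495u² + 3uv⁴ - ½uv³ - ½v³.
  reduce S modulo (f_1, f_2, f_3, h_4, h_5, h_6, h_7, h_8):
  remainder -1809/1196v³ - 2017344485121/429958936768v² - 33893039682199/11178932355968v ≠ 0; add h_9 = -1809/1196v³ - 2017344485121/429958936768v² - 33893039682199/11178932355968v to the basis.

S(f_2,h_5): lcm = u²v³. S = -397249/35880u²v² + 14724/1495u²v + 4726/1495u² + 9/8uv⁴ - 3/32uv³ - ⅜uv² + 618/1495uv - 4726/1495u + ¾v².
  reduce S modulo (f_1, f_2, f_3, h_4, h_5, h_6, h_7, h_8, h_9):
  remainder -4998758873007/1746708180620v² + 1351091279791/3493416361240v ≠ 0; add h_10 = -4998758873007/1746708180620v² + 1351091279791/3493416361240v to the basis.

S(f_3,h_5): lcm = u²v³. S = -48377/17940u²v² + 14724/1495u²v + 4726/1495u² + 618/1495uv - 4726/1495u + 7v⁴ - 8v².
  reduce S modulo (f_1, f_2, f_3, h_4, h_5, h_6, h_7, h_8, h_9, h_10):
  remainder 368136648010451983862450513/7862514135101378038288512v ≠ 0; add h_11 = 368136648010451983862450513/7862514135101378038288512v to the basis.

The other S-polynomials (S(f_3,h_4), S(h_4,h_5), S(f_1,h_6), S(f_2,h_6), S(f_3,h_6), S(h_4,h_6), S(h_5,h_6), S(f_1,h_7), S(f_2,h_7), S(f_3,h_7), S(h_4,h_7), S(h_5,h_7), S(h_6,h_7), S(f_1,h_8), S(f_2,h_8), S(f_3,h_8), S(h_4,h_8), S(h_5,h_8), S(h_6,h_8), S(h_7,h_8), S(f_1,h_9), S(f_2,h_9), S(f_3,h_9), S(h_4,h_9), S(h_5,h_9), S(h_6,h_9), S(h_7,h_9), S(h_8,h_9), S(f_1,h_10), S(f_2,h_10), S(f_3,h_10), S(h_4,h_10), S(h_5,h_10), S(h_6,h_10), S(h_7,h_10), S(h_8,h_10), S(h_9,h_10), S(f_1,h_11), S(f_2,h_11), S(f_3,h_11), S(h_4,h_11), S(h_5,h_11), S(h_6,h_11), S(h_7,h_11), S(h_8,h_11), S(h_9,h_11), S(h_10,h_11)) all reduce to 0 modulo the current basis, so we have a Gröbner basis.
Inter-reduce: drop elements whose leading term is divisible by another's, tail-reduce, and make monic.
Reduced Gröbner basis: {u - 1, v}.
Label its elements g_1 = u - 1, g_2 = v.

Reduce p = -8u + 3v² + ¼v + 8 modulo G:
  leading term u: subtract (-8)·g_1 from -8u + 3v² + ¼v + 8 → 3v² + ¼v
  leading term v²: subtract (3v)·g_2 from 3v² + ¼v → ¼v
  leading term v: subtract (¼)·g_2 from ¼v → 0
  normal form = 0.
Since the normal form is 0, p ∈ I.

-8u + 3v² + ¼v + 8 lies in I (it reduces to 0).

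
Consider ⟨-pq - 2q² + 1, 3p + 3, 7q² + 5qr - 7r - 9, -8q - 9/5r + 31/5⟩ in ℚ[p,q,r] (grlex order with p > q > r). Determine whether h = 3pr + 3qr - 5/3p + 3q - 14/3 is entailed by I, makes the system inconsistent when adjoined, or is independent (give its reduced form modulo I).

First compute the reduced Gröbner basis of I by Buchberger's algorithm.
f_1 = -pq - 2q² + 1, LT = pq.
f_2 = 3p + 3, LT = p.
f_3 = 7q² + 5qr - 7r - 9, LT = q².
f_4 = -8q - 9/5r + 31/5, LT = q.

S(f_1,f_2): lcm = pq. S = 2q² - q - 1.
  leading term q²: subtract (2/7)·f_3 from 2q² - q - 1 → -10/7qr - q + 2r + 11/7
  leading term qr: subtract (5/28r)·f_4 from -10/7qr - q + 2r + 11/7 → 9/28r² - q + 25/28r + 11/7
  leading term r²: no divisor's leading term divides it; move 9/28r² to the remainder.
  leading term q: subtract (⅛)·f_4 from -q + 25/28r + 11/7 → 313/280r + 223/280
  leading term r: no divisor's leading term divides it; move 313/280r to the remainder.
  leading term 1: no divisor's leading term divides it; move 223/280 to the remainder.
  remainder 9/28r² + 313/280r + 223/280 ≠ 0; add k_5 = 9/28r² + 313/280r + 223/280 to the basis.

S(f_1,f_3): lcm = pq². S = -5/7pqr + 2q³ + pr + 9/7p - q.
  leading term pqr: subtract (5/7r)·f_1 from -5/7pqr + 2q³ + pr + 9/7p - q → 2q³ + 10/7q²r + pr + 9/7p - q - 5/7r
  leading term q³: subtract (2/7q)·f_3 from 2q³ + 10/7q²r + pr + 9/7p - q - 5/7r → pr + 2qr + 9/7p + 11/7q - 5/7r
  leading term pr: subtract (⅓r)·f_2 from pr + 2qr + 9/7p + 11/7q - 5/7r → 2qr + 9/7p + 11/7q - 12/7r
  leading term qr: subtract (-¼r)·f_4 from 2qr + 9/7p + 11/7q - 12/7r → -9/20r² + 9/7p + 11/7q - 23/140r
  leading term r²: subtract (-7/5)·k_5 from -9/20r² + 9/7p + 11/7q - 23/140r → 9/7p + 11/7q + 1961/1400r + 223/200
  leading term p: subtract (3/7)·f_2 from 9/7p + 11/7q + 1961/1400r + 223/200 → 11/7q + 1961/1400r - 239/1400
  leading term q: subtract (-11/56)·f_4 from 11/7q + 1961/1400r - 239/1400 → 733/700r + 733/700
  leading term r: no divisor's leading term divides it; move 733/700r to the remainder.
  leading term 1: no divisor's leading term divides it; move 733/700 to the remainder.
  remainder 733/700r + 733/700 ≠ 0; add k_6 = 733/700r + 733/700 to the basis.

S(f_1,f_4): lcm = pq. S = -9/40pr + 2q² + 31/40p - 1.
  leading term pr: subtract (-3/40r)·f_2 from -9/40pr + 2q² + 31/40p - 1 → 2q² + 31/40p + 9/40r - 1
  leading term q²: subtract (2/7)·f_3 from 2q² + 31/40p + 9/40r - 1 → -10/7qr + 31/40p + 89/40r + 11/7
  leading term qr: subtract (5/28r)·f_4 from -10/7qr + 31/40p + 89/40r + 11/7 → 9/28r² + 31/40p + 313/280r + 11/7
  leading term r²: subtract (1)·k_5 from 9/28r² + 31/40p + 313/280r + 11/7 → 31/40p + 31/40
  leading term p: subtract (31/120)·f_2 from 31/40p + 31/40 → 0
  remainder 0.

S(f_2,f_3): leading monomials are coprime, so the S-polynomial reduces to 0 (Buchberger's first criterion).
S(f_2,f_4): leading monomials are coprime, so the S-polynomial reduces to 0 (Buchberger's first criterion).
S(f_3,f_4): lcm = q². S = 137/280qr + 31/40q - r - 9/7.
  leading term qr: subtract (-137/2240r)·f_4 from 137/280qr + 31/40q - r - 9/7 → -1233/11200r² + 31/40q - 6953/11200r - 9/7
  leading term r²: subtract (-137/400)·k_5 from -1233/11200r² + 31/40q - 6953/11200r - 9/7 → 31/40q - 3807/16000r - 16207/16000
  leading term q: subtract (-31/320)·f_4 from 31/40q - 3807/16000r - 16207/16000 → -6597/16000r - 6597/16000
  leading term r: subtract (-63/160)·k_6 from -6597/16000r - 6597/16000 → 0
  remainder 0.

S(f_1,k_5): leading monomials are coprime, so the S-polynomial reduces to 0 (Buchberger's first criterion).
S(f_2,k_5): leading monomials are coprime, so the S-polynomial reduces to 0 (Buchberger's first criterion).
S(f_3,k_5): leading monomials are coprime, so the S-polynomial reduces to 0 (Buchberger's first criterion).
S(f_4,k_5): leading monomials are coprime, so the S-polynomial reduces to 0 (Buchberger's first criterion).
S(f_1,k_6): leading monomials are coprime, so the S-polynomial reduces to 0 (Buchberger's first criterion).
S(f_2,k_6): leading monomials are coprime, so the S-polynomial reduces to 0 (Buchberger's first criterion).
S(f_3,k_6): leading monomials are coprime, so the S-polynomial reduces to 0 (Buchberger's first criterion).
S(f_4,k_6): leading monomials are coprime, so the S-polynomial reduces to 0 (Buchberger's first criterion).
S(k_5,k_6): lcm = r². S = 223/90r + 223/90.
  leading term r: subtract (15610/6597)·k_6 from 223/90r + 223/90 → 0
  remainder 0.

Every S-polynomial of the final basis reduces to 0, so we have a Gröbner basis.
Inter-reduce: drop elements whose leading term is divisible by another's, tail-reduce, and make monic.
Reduced Gröbner basis: {p + 1, q - 1, r + 1}.
Label its elements g_1 = p + 1, g_2 = q - 1, g_3 = r + 1.

Reduce h = 3pr + 3qr - 5/3p + 3q - 14/3 modulo G:
  leading term pr: subtract (3r)·g_1 from 3pr + 3qr - 5/3p + 3q - 14/3 → 3qr - 5/3p + 3q - 3r - 14/3
  leading term qr: subtract (3r)·g_2 from 3qr - 5/3p + 3q - 3r - 14/3 → -5/3p + 3q - 14/3
  leading term p: subtract (-5/3)·g_1 from -5/3p + 3q - 14/3 → 3q - 3
  leading term q: subtract (3)·g_2 from 3q - 3 → 0
  normal form = 0.
Since the normal form is 0, h ∈ I.

3pr + 3qr - 5/3p + 3q - 14/3 lies in I (it reduces to 0).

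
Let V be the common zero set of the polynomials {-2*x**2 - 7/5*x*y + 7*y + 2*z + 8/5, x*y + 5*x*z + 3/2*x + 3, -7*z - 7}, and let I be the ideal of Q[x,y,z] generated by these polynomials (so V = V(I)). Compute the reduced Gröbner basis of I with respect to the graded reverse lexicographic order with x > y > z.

This is the nonlinear analogue of row-reducing a linear system.

f_1 = -2*x**2 - 7/5*x*y + 7*y + 2*z + 8/5, LT = x**2.
f_2 = x*y + 5*x*z + 3/2*x + 3, LT = x*y.
f_3 = -7*z - 7, LT = z.

S(f_1,f_2): lcm = x**2*y. S = 7/10*x*y**2 - 5*x**2*z - 3/2*x**2 - 7/2*y**2 - y*z - 3*x - 4/5*y.
  reduce S modulo (f_1, f_2, f_3):
  remainder -7/2*y**2 - 3*x + 207/20*y - 7/10 ≠ 0; add g_4 = -7/2*y**2 - 3*x + 207/20*y - 7/10 to the basis.

The other S-polynomials (S(f_1,f_3), S(f_2,f_3), S(f_1,g_4), S(f_2,g_4), S(f_3,g_4)) all reduce to 0 modulo the current basis, so we have a Gröbner basis.

G = {x**2 + 49/20*x - 7/2*y - 19/10, x*y - 7/2*x + 3, y**2 + 6/7*x - 207/70*y + 1/5, z + 1}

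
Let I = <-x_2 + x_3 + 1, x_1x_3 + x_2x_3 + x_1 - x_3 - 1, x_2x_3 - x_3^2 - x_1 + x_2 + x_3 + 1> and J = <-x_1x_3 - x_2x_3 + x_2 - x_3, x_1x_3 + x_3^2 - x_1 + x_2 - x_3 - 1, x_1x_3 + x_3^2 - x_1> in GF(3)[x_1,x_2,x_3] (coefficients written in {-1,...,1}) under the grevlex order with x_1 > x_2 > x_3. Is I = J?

No, the ideals differ.

Two ideals are equal iff their reduced Gröbner bases coincide (the reduced basis is unique for a fixed ordering).
Buchberger on the first generating set:
f_1 = -x_2 + x_3 + 1, LT = x_2.
f_2 = x_1x_3 + x_2x_3 + x_1 - x_3 - 1, LT = x_1x_3.
f_3 = x_2x_3 - x_3^2 - x_1 + x_2 + x_3 + 1, LT = x_2x_3.

S(f_1,f_3): lcm = x_2x_3. S = x_1 - x_2 + x_3 - 1.
  leading term x_1: no divisor's leading term divides it; move x_1 to the remainder.
  leading term x_2: subtract (1)·f_1 from -x_2 + x_3 - 1 → 1
  leading term 1: no divisor's leading term divides it; move 1 to the remainder.
  remainder x_1 + 1 ≠ 0; add g_4 = x_1 + 1 to the basis.

S(f_2,g_4): lcm = x_1x_3. S = x_2x_3 + x_1 + x_3 - 1.
  leading term x_2x_3: subtract (-x_3)·f_1 from x_2x_3 + x_1 + x_3 - 1 → x_3^2 + x_1 - x_3 - 1
  leading term x_3^2: no divisor's leading term divides it; move x_3^2 to the remainder.
  leading term x_1: subtract (1)·g_4 from x_1 - x_3 - 1 → -x_3 + 1
  leading term x_3: no divisor's leading term divides it; move -x_3 to the remainder.
  leading term 1: no divisor's leading term divides it; move 1 to the remainder.
  remainder x_3^2 - x_3 + 1 ≠ 0; add g_5 = x_3^2 - x_3 + 1 to the basis.

The other S-polynomials (S(f_1,f_2), S(f_2,f_3), S(f_1,g_4), S(f_3,g_4), S(f_1,g_5), S(f_2,g_5), S(f_3,g_5), S(g_4,g_5)) all reduce to 0 modulo the current basis, so we have a Gröbner basis.
Inter-reduce: drop elements whose leading term is divisible by another's, tail-reduce, and make monic.
Reduced Gröbner basis: {x_3^2 - x_3 + 1, x_1 + 1, x_2 - x_3 - 1}.

Buchberger on the second generating set:
h_1 = -x_1x_3 - x_2x_3 + x_2 - x_3, LT = x_1x_3.
h_2 = x_1x_3 + x_3^2 - x_1 + x_2 - x_3 - 1, LT = x_1x_3.
h_3 = x_1x_3 + x_3^2 - x_1, LT = x_1x_3.

S(h_1,h_2): lcm = x_1x_3. S = x_2x_3 - x_3^2 + x_1 + x_2 - x_3 + 1.
  leading term x_2x_3: no divisor's leading term divides it; move x_2x_3 to the remainder.
  leading term x_3^2: no divisor's leading term divides it; move -x_3^2 to the remainder.
  leading term x_1: no divisor's leading term divides it; move x_1 to the remainder.
  leading term x_2: no divisor's leading term divides it; move x_2 to the remainder.
  leading term x_3: no divisor's leading term divides it; move -x_3 to the remainder.
  leading term 1: no divisor's leading term divides it; move 1 to the remainder.
  remainder x_2x_3 - x_3^2 + x_1 + x_2 - x_3 + 1 ≠ 0; add k_4 = x_2x_3 - x_3^2 + x_1 + x_2 - x_3 + 1 to the basis.

S(h_1,h_3): lcm = x_1x_3. S = x_2x_3 - x_3^2 + x_1 - x_2 + x_3.
  leading term x_2x_3: subtract (1)·k_4 from x_2x_3 - x_3^2 + x_1 - x_2 + x_3 → x_2 - x_3 - 1
  leading term x_2: no divisor's leading term divides it; move x_2 to the remainder.
  leading term x_3: no divisor's leading term divides it; move -x_3 to the remainder.
  leading term 1: no divisor's leading term divides it; move -1 to the remainder.
  remainder x_2 - x_3 - 1 ≠ 0; add k_5 = x_2 - x_3 - 1 to the basis.

S(h_1,k_4): lcm = x_1x_2x_3. S = x_2^2x_3 + x_1x_3^2 - x_1^2 - x_1x_2 - x_2^2 + x_1x_3 + x_2x_3 - x_1.
  leading term x_2^2x_3: subtract (x_2)·k_4 from x_2^2x_3 + x_1x_3^2 - x_1^2 - x_1x_2 - x_2^2 + x_1x_3 + x_2x_3 - x_1 → x_1x_3^2 + x_2x_3^2 - x_1^2 + x_1x_2 + x_2^2 + x_1x_3 - x_2x_3 - x_1 - x_2
  leading term x_1x_3^2: subtract (-x_3)·h_1 from x_1x_3^2 + x_2x_3^2 - x_1^2 + x_1x_2 + x_2^2 + x_1x_3 - x_2x_3 - x_1 - x_2 → -x_1^2 + x_1x_2 + x_2^2 + x_1x_3 - x_3^2 - x_1 - x_2
  leading term x_1^2: no divisor's leading term divides it; move -x_1^2 to the remainder.
  leading term x_1x_2: subtract (x_1)·k_5 from x_1x_2 + x_2^2 + x_1x_3 - x_3^2 - x_1 - x_2 → x_2^2 - x_1x_3 - x_3^2 - x_2
  leading term x_2^2: subtract (x_2)·k_5 from x_2^2 - x_1x_3 - x_3^2 - x_2 → -x_1x_3 + x_2x_3 - x_3^2
  leading term x_1x_3: subtract (1)·h_1 from -x_1x_3 + x_2x_3 - x_3^2 → -x_2x_3 - x_3^2 - x_2 + x_3
  leading term x_2x_3: subtract (-1)·k_4 from -x_2x_3 - x_3^2 - x_2 + x_3 → x_3^2 + x_1 + 1
  leading term x_3^2: no divisor's leading term divides it; move x_3^2 to the remainder.
  leading term x_1: no divisor's leading term divides it; move x_1 to the remainder.
  leading term 1: no divisor's leading term divides it; move 1 to the remainder.
  remainder -x_1^2 + x_3^2 + x_1 + 1 ≠ 0; add k_6 = -x_1^2 + x_3^2 + x_1 + 1 to the basis.

S(k_4,k_5): lcm = x_2x_3. S = x_1 + x_2 + 1.
  leading term x_1: no divisor's leading term divides it; move x_1 to the remainder.
  leading term x_2: subtract (1)·k_5 from x_2 + 1 → x_3 - 1
  leading term x_3: no divisor's leading term divides it; move x_3 to the remainder.
  leading term 1: no divisor's leading term divides it; move -1 to the remainder.
  remainder x_1 + x_3 - 1 ≠ 0; add k_7 = x_1 + x_3 - 1 to the basis.

S(h_1,k_7): lcm = x_1x_3. S = x_2x_3 - x_3^2 - x_2 - x_3.
  leading term x_2x_3: subtract (1)·k_4 from x_2x_3 - x_3^2 - x_2 - x_3 → -x_1 + x_2 - 1
  leading term x_1: subtract (-1)·k_7 from -x_1 + x_2 - 1 → x_2 + x_3 + 1
  leading term x_2: subtract (1)·k_5 from x_2 + x_3 + 1 → -x_3 - 1
  leading term x_3: no divisor's leading term divides it; move -x_3 to the remainder.
  leading term 1: no divisor's leading term divides it; move -1 to the remainder.
  remainder -x_3 - 1 ≠ 0; add k_8 = -x_3 - 1 to the basis.

The other S-polynomials (S(h_2,h_3), S(h_2,k_4), S(h_3,k_4), S(h_1,k_5), S(h_2,k_5), S(h_3,k_5), S(h_1,k_6), S(h_2,k_6), S(h_3,k_6), S(k_4,k_6), S(k_5,k_6), S(h_2,k_7), S(h_3,k_7), S(k_4,k_7), S(k_5,k_7), S(k_6,k_7), S(h_1,k_8), S(h_2,k_8), S(h_3,k_8), S(k_4,k_8), S(k_5,k_8), S(k_6,k_8), S(k_7,k_8)) all reduce to 0 modulo the current basis, so we have a Gröbner basis.
Inter-reduce: drop elements whose leading term is divisible by another's, tail-reduce, and make monic.
Reduced Gröbner basis: {x_1 + 1, x_2, x_3 + 1}.

These differ, so the ideals are not equal.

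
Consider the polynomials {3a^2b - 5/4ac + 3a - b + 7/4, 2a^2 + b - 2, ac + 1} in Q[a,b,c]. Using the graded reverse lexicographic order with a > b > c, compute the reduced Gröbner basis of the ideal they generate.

G = {a^2 + 1/2b - 1, ab + 2/3a - 1/3c + 1, b^2 - 2a - 4/3b - 2, ac + 1, bc - 2a - 2c, c^2 + 3b - 3c + 2}

f_1 = 3a^2b - 5/4ac + 3a - b + 7/4, LT = a^2b.
f_2 = 2a^2 + b - 2, LT = a^2.
f_3 = ac + 1, LT = ac.

S(f_1,f_2): lcm = a^2b. S = -1/2b^2 - 5/12ac + a + 2/3b + 7/12.
  leading term b^2: no divisor's leading term divides it; move -1/2b^2 to the remainder.
  leading term ac: subtract (-5/12)·f_3 from -5/12ac + a + 2/3b + 7/12 → a + 2/3b + 1
  leading term a: no divisor's leading term divides it; move a to the remainder.
  leading term b: no divisor's leading term divides it; move 2/3b to the remainder.
  leading term 1: no divisor's leading term divides it; move 1 to the remainder.
  remainder -1/2b^2 + a + 2/3b + 1 ≠ 0; add g_4 = -1/2b^2 + a + 2/3b + 1 to the basis.

S(f_1,f_3): lcm = a^2bc. S = -5/12ac^2 - ab + ac - 1/3bc + 7/12c.
  leading term ac^2: subtract (-5/12c)·f_3 from -5/12ac^2 - ab + ac - 1/3bc + 7/12c → -ab + ac - 1/3bc + c
  leading term ab: no divisor's leading term divides it; move -ab to the remainder.
  leading term ac: subtract (1)·f_3 from ac - 1/3bc + c → -1/3bc + c - 1
  leading term bc: no divisor's leading term divides it; move -1/3bc to the remainder.
  leading term c: no divisor's leading term divides it; move c to the remainder.
  leading term 1: no divisor's leading term divides it; move -1 to the remainder.
  remainder -ab - 1/3bc + c - 1 ≠ 0; add g_5 = -ab - 1/3bc + c - 1 to the basis.

S(f_2,f_3): lcm = a^2c. S = 1/2bc - a - c.
  leading term bc: no divisor's leading term divides it; move 1/2bc to the remainder.
  leading term a: no divisor's leading term divides it; move -a to the remainder.
  leading term c: no divisor's leading term divides it; move -c to the remainder.
  remainder 1/2bc - a - c ≠ 0; add g_6 = 1/2bc - a - c to the basis.

S(f_1,g_4): lcm = a^2b^2. S = 2a^3 + 4/3a^2b - 5/12abc + 2a^2 + ab - 1/3b^2 + 7/12b.
  leading term a^3: subtract (a)·f_2 from 2a^3 + 4/3a^2b - 5/12abc + 2a^2 + ab - 1/3b^2 + 7/12b → 4/3a^2b - 5/12abc + 2a^2 - 1/3b^2 + 2a + 7/12b
  leading term a^2b: subtract (4/9)·f_1 from 4/3a^2b - 5/12abc + 2a^2 - 1/3b^2 + 2a + 7/12b → -5/12abc + 2a^2 - 1/3b^2 + 5/9ac + 2/3a + 37/36b - 7/9
  leading term abc: subtract (-5/12b)·f_3 from -5/12abc + 2a^2 - 1/3b^2 + 5/9ac + 2/3a + 37/36b - 7/9 → 2a^2 - 1/3b^2 + 5/9ac + 2/3a + 13/9b - 7/9
  leading term a^2: subtract (1)·f_2 from 2a^2 - 1/3b^2 + 5/9ac + 2/3a + 13/9b - 7/9 → -1/3b^2 + 5/9ac + 2/3a + 4/9b + 11/9
  leading term b^2: subtract (2/3)·g_4 from -1/3b^2 + 5/9ac + 2/3a + 4/9b + 11/9 → 5/9ac + 5/9
  leading term ac: subtract (5/9)·f_3 from 5/9ac + 5/9 → 0
  remainder 0.

S(f_2,g_4): leading monomials are coprime, so the S-polynomial reduces to 0 (Buchberger's first criterion).
S(f_3,g_4): leading monomials are coprime, so the S-polynomial reduces to 0 (Buchberger's first criterion).
S(f_1,g_5): lcm = a^2b. S = -1/3abc + 7/12ac - 1/3b + 7/12.
  leading term abc: subtract (-1/3b)·f_3 from -1/3abc + 7/12ac - 1/3b + 7/12 → 7/12ac + 7/12
  leading term ac: subtract (7/12)·f_3 from 7/12ac + 7/12 → 0
  remainder 0.

S(f_2,g_5): lcm = a^2b. S = -1/3abc + 1/2b^2 + ac - a - b.
  leading term abc: subtract (-1/3b)·f_3 from -1/3abc + 1/2b^2 + ac - a - b → 1/2b^2 + ac - a - 2/3b
  leading term b^2: subtract (-1)·g_4 from 1/2b^2 + ac - a - 2/3b → ac + 1
  leading term ac: subtract (1)·f_3 from ac + 1 → 0
  remainder 0.

S(f_3,g_5): lcm = abc. S = -1/3bc^2 + c^2 + b - c.
  leading term bc^2: subtract (-2/3c)·g_6 from -1/3bc^2 + c^2 + b - c → -2/3ac + 1/3c^2 + b - c
  leading term ac: subtract (-2/3)·f_3 from -2/3ac + 1/3c^2 + b - c → 1/3c^2 + b - c + 2/3
  leading term c^2: no divisor's leading term divides it; move 1/3c^2 to the remainder.
  leading term b: no divisor's leading term divides it; move b to the remainder.
  leading term c: no divisor's leading term divides it; move -c to the remainder.
  leading term 1: no divisor's leading term divides it; move 2/3 to the remainder.
  remainder 1/3c^2 + b - c + 2/3 ≠ 0; add g_7 = 1/3c^2 + b - c + 2/3 to the basis.

S(g_4,g_5): lcm = ab^2. S = -1/3b^2c - 2a^2 - 4/3ab + bc - 2a - b.
  leading term b^2c: subtract (2/3c)·g_4 from -1/3b^2c - 2a^2 - 4/3ab + bc - 2a - b → -2a^2 - 4/3ab - 2/3ac + 5/9bc - 2a - b - 2/3c
  leading term a^2: subtract (-1)·f_2 from -2a^2 - 4/3ab - 2/3ac + 5/9bc - 2a - b - 2/3c → -4/3ab - 2/3ac + 5/9bc - 2a - 2/3c - 2
  leading term ab: subtract (4/3)·g_5 from -4/3ab - 2/3ac + 5/9bc - 2a - 2/3c - 2 → -2/3ac + bc - 2a - 2c - 2/3
  leading term ac: subtract (-2/3)·f_3 from -2/3ac + bc - 2a - 2c - 2/3 → bc - 2a - 2c
  leading term bc: subtract (2)·g_6 from bc - 2a - 2c → 0
  remainder 0.

S(f_1,g_6): lcm = a^2bc. S = 2a^3 + 2a^2c - 5/12ac^2 + ac - 1/3bc + 7/12c.
  leading term a^3: subtract (a)·f_2 from 2a^3 + 2a^2c - 5/12ac^2 + ac - 1/3bc + 7/12c → 2a^2c - 5/12ac^2 - ab + ac - 1/3bc + 2a + 7/12c
  leading term a^2c: subtract (c)·f_2 from 2a^2c - 5/12ac^2 - ab + ac - 1/3bc + 2a + 7/12c → -5/12ac^2 - ab + ac - 4/3bc + 2a + 31/12c
  leading term ac^2: subtract (-5/12c)·f_3 from -5/12ac^2 - ab + ac - 4/3bc + 2a + 31/12c → -ab + ac - 4/3bc + 2a + 3c
  leading term ab: subtract (1)·g_5 from -ab + ac - 4/3bc + 2a + 3c → ac - bc + 2a + 2c + 1
  leading term ac: subtract (1)·f_3 from ac - bc + 2a + 2c + 1 → -bc + 2a + 2c
  leading term bc: subtract (-2)·g_6 from -bc + 2a + 2c → 0
  remainder 0.

S(f_2,g_6): leading monomials are coprime, so the S-polynomial reduces to 0 (Buchberger's first criterion).
S(f_3,g_6): lcm = abc. S = 2a^2 + 2ac + b.
  leading term a^2: subtract (1)·f_2 from 2a^2 + 2ac + b → 2ac + 2
  leading term ac: subtract (2)·f_3 from 2ac + 2 → 0
  remainder 0.

S(g_4,g_6): lcm = b^2c. S = 2ab - 2ac + 2/3bc - 2c.
  leading term ab: subtract (-2)·g_5 from 2ab - 2ac + 2/3bc - 2c → -2ac - 2
  leading term ac: subtract (-2)·f_3 from -2ac - 2 → 0
  remainder 0.

S(g_5,g_6): lcm = abc. S = 1/3bc^2 + 2a^2 + 2ac - c^2 + c.
  leading term bc^2: subtract (2/3c)·g_6 from 1/3bc^2 + 2a^2 + 2ac - c^2 + c → 2a^2 + 8/3ac - 1/3c^2 + c
  leading term a^2: subtract (1)·f_2 from 2a^2 + 8/3ac - 1/3c^2 + c → 8/3ac - 1/3c^2 - b + c + 2
  leading term ac: subtract (8/3)·f_3 from 8/3ac - 1/3c^2 - b + c + 2 → -1/3c^2 - b + c - 2/3
  leading term c^2: subtract (-1)·g_7 from -1/3c^2 - b + c - 2/3 → 0
  remainder 0.

S(f_1,g_7): leading monomials are coprime, so the S-polynomial reduces to 0 (Buchberger's first criterion).
S(f_2,g_7): leading monomials are coprime, so the S-polynomial reduces to 0 (Buchberger's first criterion).
S(f_3,g_7): lcm = ac^2. S = -3ab + 3ac - 2a + c.
  leading term ab: subtract (3)·g_5 from -3ab + 3ac - 2a + c → 3ac + bc - 2a - 2c + 3
  leading term ac: subtract (3)·f_3 from 3ac + bc - 2a - 2c + 3 → bc - 2a - 2c
  leading term bc: subtract (2)·g_6 from bc - 2a - 2c → 0
  remainder 0.

S(g_4,g_7): leading monomials are coprime, so the S-polynomial reduces to 0 (Buchberger's first criterion).
S(g_5,g_7): leading monomials are coprime, so the S-polynomial reduces to 0 (Buchberger's first criterion).
S(g_6,g_7): lcm = bc^2. S = -3b^2 - 2ac + 3bc - 2c^2 - 2b.
  leading term b^2: subtract (6)·g_4 from -3b^2 - 2ac + 3bc - 2c^2 - 2b → -2ac + 3bc - 2c^2 - 6a - 6b - 6
  leading term ac: subtract (-2)·f_3 from -2ac + 3bc - 2c^2 - 6a - 6b - 6 → 3bc - 2c^2 - 6a - 6b - 4
  leading term bc: subtract (6)·g_6 from 3bc - 2c^2 - 6a - 6b - 4 → -2c^2 - 6b + 6c - 4
  leading term c^2: subtract (-6)·g_7 from -2c^2 - 6b + 6c - 4 → 0
  remainder 0.

Every S-polynomial of the final basis reduces to 0, so we have a Gröbner basis.
Inter-reduce: drop elements whose leading term is divisible by another's, tail-reduce, and make monic.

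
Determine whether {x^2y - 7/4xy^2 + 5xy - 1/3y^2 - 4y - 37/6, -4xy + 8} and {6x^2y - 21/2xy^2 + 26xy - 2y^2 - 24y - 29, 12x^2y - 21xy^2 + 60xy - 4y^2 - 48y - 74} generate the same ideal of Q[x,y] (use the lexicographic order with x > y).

Yes, the ideals are equal.

For a fixed monomial order, each ideal has a unique reduced Gröbner basis; comparing bases decides equality.
Buchberger on the first generating set:
f_1 = x^2y - 7/4xy^2 + 5xy - 1/3y^2 - 4y - 37/6, LT = x^2y.
f_2 = -4xy + 8, LT = xy.

S(f_1,f_2): lcm = x^2y. S = -7/4xy^2 + 5xy + 2x - 1/3y^2 - 4y - 37/6.
  leading term xy^2: subtract (7/16y)·f_2 from -7/4xy^2 + 5xy + 2x - 1/3y^2 - 4y - 37/6 → 5xy + 2x - 1/3y^2 - 15/2y - 37/6
  leading term xy: subtract (-5/4)·f_2 from 5xy + 2x - 1/3y^2 - 15/2y - 37/6 → 2x - 1/3y^2 - 15/2y + 23/6
  leading term x: no divisor's leading term divides it; move 2x to the remainder.
  leading term y^2: no divisor's leading term divides it; move -1/3y^2 to the remainder.
  leading term y: no divisor's leading term divides it; move -15/2y to the remainder.
  leading term 1: no divisor's leading term divides it; move 23/6 to the remainder.
  remainder 2x - 1/3y^2 - 15/2y + 23/6 ≠ 0; add g_3 = 2x - 1/3y^2 - 15/2y + 23/6 to the basis.

S(f_2,g_3): lcm = xy. S = 1/6y^3 + 15/4y^2 - 23/12y - 2.
  leading term y^3: no divisor's leading term divides it; move 1/6y^3 to the remainder.
  leading term y^2: no divisor's leading term divides it; move 15/4y^2 to the remainder.
  leading term y: no divisor's leading term divides it; move -23/12y to the remainder.
  leading term 1: no divisor's leading term divides it; move -2 to the remainder.
  remainder 1/6y^3 + 15/4y^2 - 23/12y - 2 ≠ 0; add g_4 = 1/6y^3 + 15/4y^2 - 23/12y - 2 to the basis.

The other S-polynomials (S(f_1,g_3), S(f_1,g_4), S(f_2,g_4), S(g_3,g_4)) all reduce to 0 modulo the current basis, so we have a Gröbner basis.
Inter-reduce: drop elements whose leading term is divisible by another's, tail-reduce, and make monic.
Reduced Gröbner basis: {x - 1/6y^2 - 15/4y + 23/12, y^3 + 45/2y^2 - 23/2y - 12}.

Buchberger on the second generating set:
h_1 = 6x^2y - 21/2xy^2 + 26xy - 2y^2 - 24y - 29, LT = x^2y.
h_2 = 12x^2y - 21xy^2 + 60xy - 4y^2 - 48y - 74, LT = x^2y.

S(h_1,h_2): lcm = x^2y. S = -2/3xy + 4/3.
  leading term xy: no divisor's leading term divides it; move -2/3xy to the remainder.
  leading term 1: no divisor's leading term divides it; move 4/3 to the remainder.
  remainder -2/3xy + 4/3 ≠ 0; add k_3 = -2/3xy + 4/3 to the basis.

S(h_1,k_3): lcm = x^2y. S = -7/4xy^2 + 13/3xy + 2x - 1/3y^2 - 4y - 29/6.
  leading term xy^2: subtract (21/8y)·k_3 from -7/4xy^2 + 13/3xy + 2x - 1/3y^2 - 4y - 29/6 → 13/3xy + 2x - 1/3y^2 - 15/2y - 29/6
  leading term xy: subtract (-13/2)·k_3 from 13/3xy + 2x - 1/3y^2 - 15/2y - 29/6 → 2x - 1/3y^2 - 15/2y + 23/6
  leading term x: no divisor's leading term divides it; move 2x to the remainder.
  leading term y^2: no divisor's leading term divides it; move -1/3y^2 to the remainder.
  leading term y: no divisor's leading term divides it; move -15/2y to the remainder.
  leading term 1: no divisor's leading term divides it; move 23/6 to the remainder.
  remainder 2x - 1/3y^2 - 15/2y + 23/6 ≠ 0; add k_4 = 2x - 1/3y^2 - 15/2y + 23/6 to the basis.

S(k_3,k_4): lcm = xy. S = 1/6y^3 + 15/4y^2 - 23/12y - 2.
  leading term y^3: no divisor's leading term divides it; move 1/6y^3 to the remainder.
  leading term y^2: no divisor's leading term divides it; move 15/4y^2 to the remainder.
  leading term y: no divisor's leading term divides it; move -23/12y to the remainder.
  leading term 1: no divisor's leading term divides it; move -2 to the remainder.
  remainder 1/6y^3 + 15/4y^2 - 23/12y - 2 ≠ 0; add k_5 = 1/6y^3 + 15/4y^2 - 23/12y - 2 to the basis.

The other S-polynomials (S(h_2,k_3), S(h_1,k_4), S(h_2,k_4), S(h_1,k_5), S(h_2,k_5), S(k_3,k_5), S(k_4,k_5)) all reduce to 0 modulo the current basis, so we have a Gröbner basis.
Inter-reduce: drop elements whose leading term is divisible by another's, tail-reduce, and make monic.
Reduced Gröbner basis: {x - 1/6y^2 - 15/4y + 23/12, y^3 + 45/2y^2 - 23/2y - 12}.

The two bases agree; hence the ideals are identical.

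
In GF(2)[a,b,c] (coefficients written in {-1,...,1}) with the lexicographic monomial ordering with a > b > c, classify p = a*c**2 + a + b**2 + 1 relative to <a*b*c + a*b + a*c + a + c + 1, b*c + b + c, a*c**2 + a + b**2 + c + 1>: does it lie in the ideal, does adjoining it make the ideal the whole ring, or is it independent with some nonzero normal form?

First compute the reduced Gröbner basis of I by Buchberger's algorithm.
f_1 = a*b*c + a*b + a*c + a + c + 1, LT = a*b*c.
f_2 = b*c + b + c, LT = b*c.
f_3 = a*c**2 + a + b**2 + c + 1, LT = a*c**2.

S(f_1,f_2): lcm = a*b*c. S = a + c + 1.
  reduce S modulo (f_1, f_2, f_3):
  remainder a + c + 1 ≠ 0; add h_4 = a + c + 1 to the basis.

S(f_1,f_3): lcm = a*b*c**2. S = a*b*c + a*b + a*c**2 + a*c + b**3 + b*c + b + c**2 + c.
  reduce S modulo (f_1, f_2, f_3, h_4):
  remainder b**3 + b**2 + c**2 ≠ 0; add h_5 = b**3 + b**2 + c**2 to the basis.

S(f_3,h_4): lcm = a*c**2. S = a + b**2 + c**3 + c**2 + c + 1.
  reduce S modulo (f_1, f_2, f_3, h_4, h_5):
  remainder b**2 + c**3 + c**2 ≠ 0; add h_6 = b**2 + c**3 + c**2 to the basis.

S(f_2,h_6): lcm = b**2*c. S = b**2 + b*c + c**4 + c**3.
  reduce S modulo (f_1, f_2, f_3, h_4, h_5, h_6):
  remainder b + c**4 + c**2 + c ≠ 0; add h_7 = b + c**4 + c**2 + c to the basis.

S(f_2,h_7): lcm = b*c. S = b + c**5 + c**3 + c**2 + c.
  reduce S modulo (f_1, f_2, f_3, h_4, h_5, h_6, h_7):
  remainder c**5 + c**4 + c**3 ≠ 0; add h_8 = c**5 + c**4 + c**3 to the basis.

The other S-polynomials (S(f_2,f_3), S(f_1,h_4), S(f_2,h_4), S(f_1,h_5), S(f_2,h_5), S(f_3,h_5), S(h_4,h_5), S(f_1,h_6), S(f_3,h_6), S(h_4,h_6), S(h_5,h_6), S(f_1,h_7), S(f_3,h_7), S(h_4,h_7), S(h_5,h_7), S(h_6,h_7), S(f_1,h_8), S(f_2,h_8), S(f_3,h_8), S(h_4,h_8), S(h_5,h_8), S(h_6,h_8), S(h_7,h_8)) all reduce to 0 modulo the current basis, so we have a Gröbner basis.
Inter-reduce: drop elements whose leading term is divisible by another's, tail-reduce, and make monic.
Reduced Gröbner basis: {a + c + 1, b + c**4 + c**2 + c, c**5 + c**4 + c**3}.
Label its elements g_1 = a + c + 1, g_2 = b + c**4 + c**2 + c, g_3 = c**5 + c**4 + c**3.

Reduce p = a*c**2 + a + b**2 + 1 modulo G:
  leading term a*c**2: subtract (c**2)·g_1 from a*c**2 + a + b**2 + 1 → a + b**2 + c**3 + c**2 + 1
  leading term a: subtract (1)·g_1 from a + b**2 + c**3 + c**2 + 1 → b**2 + c**3 + c**2 + c
  leading term b**2: subtract (b)·g_2 from b**2 + c**3 + c**2 + c → b*c**4 + b*c**2 + b*c + c**3 + c**2 + c
  leading term b*c**4: subtract (c**4)·g_2 from b*c**4 + b*c**2 + b*c + c**3 + c**2 + c → b*c**2 + b*c + c**8 + c**6 + c**5 + c**3 + c**2 + c
  leading term b*c**2: subtract (c**2)·g_2 from b*c**2 + b*c + c**8 + c**6 + c**5 + c**3 + c**2 + c → b*c + c**8 + c**5 + c**4 + c**2 + c
  leading term b*c: subtract (c)·g_2 from b*c + c**8 + c**5 + c**4 + c**2 + c → c**8 + c**4 + c**3 + c
  leading term c**8: subtract (c**3)·g_3 from c**8 + c**4 + c**3 + c → c**7 + c**6 + c**4 + c**3 + c
  leading term c**7: subtract (c**2)·g_3 from c**7 + c**6 + c**4 + c**3 + c → c**5 + c**4 + c**3 + c
  leading term c**5: subtract (1)·g_3 from c**5 + c**4 + c**3 + c → c
  leading term c: no divisor's leading term divides it; move c to the remainder.
  normal form = c.
The normal form is nonzero, so p ∉ I. Since p minus its normal form lies in I, I + (p) = I + (r) where r = c; decide whether this ideal is the whole ring.
Run Buchberger on G together with r (pairs among the g_i already reduce to 0 since G is a Gröbner basis):
g_1 = a + c + 1, LT = a.
g_2 = b + c**4 + c**2 + c, LT = b.
g_3 = c**5 + c**4 + c**3, LT = c**5.
r = c, LT = c.

The S-polynomials (S(g_1,g_2), S(g_1,g_3), S(g_1,r), S(g_2,g_3), S(g_2,r), S(g_3,r)) all reduce to 0 modulo the current basis, so we have a Gröbner basis.
Inter-reduce: drop elements whose leading term is divisible by another's, tail-reduce, and make monic.
Reduced Gröbner basis: {a + 1, b, c}.
The reduced Gröbner basis of I + (p) is {a + 1, b, c} ≠ {1}, a proper ideal, so the enlarged system stays consistent: p is independent of I, with normal form c.

Ideal membership is decidable via reduction modulo a Gröbner basis.

a*c**2 + a + b**2 + 1 is independent of I; its normal form modulo I is c.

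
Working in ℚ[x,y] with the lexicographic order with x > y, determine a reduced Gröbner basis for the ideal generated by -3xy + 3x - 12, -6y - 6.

G = {x - 2, y + 1}

f_1 = -3xy + 3x - 12, LT = xy.
f_2 = -6y - 6, LT = y.

S(f_1,f_2): lcm = xy. S = -2x + 4.
  leading term x: no divisor's leading term divides it; move -2x to the remainder.
  leading term 1: no divisor's leading term divides it; move 4 to the remainder.
  remainder -2x + 4 ≠ 0; add g_3 = -2x + 4 to the basis.

The other S-polynomials (S(f_1,g_3), S(f_2,g_3)) all reduce to 0 modulo the current basis, so we have a Gröbner basis.
Inter-reduce: drop elements whose leading term is divisible by another's, tail-reduce, and make monic.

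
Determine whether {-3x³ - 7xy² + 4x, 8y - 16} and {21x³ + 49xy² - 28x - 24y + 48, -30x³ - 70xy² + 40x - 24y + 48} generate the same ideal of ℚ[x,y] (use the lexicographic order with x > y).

Equality of ideals is decidable: compute both reduced Gröbner bases (unique for the ordering) and check whether they agree.
Buchberger on the first generating set:
f_1 = -3x³ - 7xy² + 4x, LT = x³.
f_2 = 8y - 16, LT = y.

S(f_1,f_2): leading monomials are coprime, so the S-polynomial reduces to 0 (Buchberger's first criterion).
Every S-polynomial of the final basis reduces to 0, so we have a Gröbner basis.
Inter-reduce: drop elements whose leading term is divisible by another's, tail-reduce, and make monic.
Reduced Gröbner basis: {x³ + 8x, y - 2}.

Buchberger on the second generating set:
h_1 = 21x³ + 49xy² - 28x - 24y + 48, LT = x³.
h_2 = -30x³ - 70xy² + 40x - 24y + 48, LT = x³.

S(h_1,h_2): lcm = x³. S = -68/35y + 136/35.
  leading term y: no divisor's leading term divides it; move -68/35y to the remainder.
  leading term 1: no divisor's leading term divides it; move 136/35 to the remainder.
  remainder -68/35y + 136/35 ≠ 0; add k_3 = -68/35y + 136/35 to the basis.

S(h_1,k_3): leading monomials are coprime, so the S-polynomial reduces to 0 (Buchberger's first criterion).
S(h_2,k_3): leading monomials are coprime, so the S-polynomial reduces to 0 (Buchberger's first criterion).
Every S-polynomial of the final basis reduces to 0, so we have a Gröbner basis.
Inter-reduce: drop elements whose leading term is divisible by another's, tail-reduce, and make monic.
Reduced Gröbner basis: {x³ + 8x, y - 2}.

Same reduced basis, so the two generating sets span the same ideal.

Yes, the ideals are equal.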